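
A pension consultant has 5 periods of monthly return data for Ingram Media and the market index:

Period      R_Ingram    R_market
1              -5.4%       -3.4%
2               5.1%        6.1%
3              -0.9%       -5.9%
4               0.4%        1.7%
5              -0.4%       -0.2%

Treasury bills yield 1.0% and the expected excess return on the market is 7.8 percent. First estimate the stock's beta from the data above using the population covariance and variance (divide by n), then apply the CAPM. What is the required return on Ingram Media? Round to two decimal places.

6.00%

Mean R_i = (-5.4 + 5.1 − 0.9 + 0.4 − 0.4) / 5 = -0.2400%
Mean R_m = (-3.4 + 6.1 − 5.9 + 1.7 − 0.2) / 5 = -0.3400%
Σ(R_i − R̄_i)(R_m − R̄_m) = 55.1320  ⇒  Cov = 55.1320 / 5 = 11.0264
Σ(R_m − R̄_m)² = 85.9320  ⇒  Var(R_m) = 85.9320 / 5 = 17.1864
β = Cov / Var(R_m) = 11.0264 / 17.1864 = 0.6416
E(R) = R_f + β × MRP = 1.0% + 0.6416 × 7.8% = 6.00%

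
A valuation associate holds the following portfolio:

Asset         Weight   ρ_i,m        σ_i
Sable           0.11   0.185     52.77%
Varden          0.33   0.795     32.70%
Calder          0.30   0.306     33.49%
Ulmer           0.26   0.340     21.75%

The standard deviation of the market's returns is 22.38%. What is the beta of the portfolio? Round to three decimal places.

0.655

β_Sable = 0.185 × 52.77% / 22.38% = 0.4362
β_Varden = 0.795 × 32.70% / 22.38% = 1.1616
β_Calder = 0.306 × 33.49% / 22.38% = 0.4579
β_Ulmer = 0.340 × 21.75% / 22.38% = 0.3304
β_P = Σ w_i β_i = 0.11×0.4362 + 0.33×1.1616 + 0.30×0.4579 + 0.26×0.3304 = 0.6546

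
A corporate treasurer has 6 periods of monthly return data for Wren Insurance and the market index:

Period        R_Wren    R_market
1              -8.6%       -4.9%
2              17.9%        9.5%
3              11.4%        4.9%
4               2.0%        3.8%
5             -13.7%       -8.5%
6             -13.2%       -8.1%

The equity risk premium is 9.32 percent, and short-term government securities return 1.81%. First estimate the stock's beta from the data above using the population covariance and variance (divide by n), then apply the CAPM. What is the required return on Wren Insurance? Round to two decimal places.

17.84%

Mean R_i = (-8.6 + 17.9 + 11.4 + 2.0 − 13.7 − 13.2) / 6 = -0.7000%
Mean R_m = (-4.9 + 9.5 + 4.9 + 3.8 − 8.5 − 8.1) / 6 = -0.5500%
Σ(R_i − R̄_i)(R_m − R̄_m) = 496.7100  ⇒  Cov = 496.7100 / 6 = 82.7850
Σ(R_m − R̄_m)² = 288.7550  ⇒  Var(R_m) = 288.7550 / 6 = 48.1258
β = Cov / Var(R_m) = 82.7850 / 48.1258 = 1.7202
E(R) = R_f + β × MRP = 1.81% + 1.7202 × 9.32% = 17.84%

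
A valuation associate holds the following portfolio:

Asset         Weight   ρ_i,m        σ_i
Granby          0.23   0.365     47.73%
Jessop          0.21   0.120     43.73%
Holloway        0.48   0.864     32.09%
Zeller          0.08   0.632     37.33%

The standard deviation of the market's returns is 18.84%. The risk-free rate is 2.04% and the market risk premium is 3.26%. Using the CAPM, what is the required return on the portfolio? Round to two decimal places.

5.55%

β_Granby = 0.365 × 47.73% / 18.84% = 0.9247
β_Jessop = 0.120 × 43.73% / 18.84% = 0.2785
β_Holloway = 0.864 × 32.09% / 18.84% = 1.4716
β_Zeller = 0.632 × 37.33% / 18.84% = 1.2523
β_P = Σ w_i β_i = 0.23×0.9247 + 0.21×0.2785 + 0.48×1.4716 + 0.08×1.2523 = 1.0777
E(R_P) = R_f + β_P × MRP = 2.04% + 1.0777 × 3.26% = 5.55%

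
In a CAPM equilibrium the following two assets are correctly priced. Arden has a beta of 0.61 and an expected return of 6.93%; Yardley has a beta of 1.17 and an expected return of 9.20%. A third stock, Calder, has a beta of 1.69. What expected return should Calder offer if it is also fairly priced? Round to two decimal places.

11.31%

MRP (SML slope) = (9.20% − 6.93%) / (1.17 − 0.61) = 2.27% / 0.56 = 4.0536%
R_f (intercept) = 6.93% − 0.61 × 4.0536% = 4.4573%
E(R_Calder) = R_f + β × MRP = 4.4573% + 1.69 × 4.0536% = 11.31%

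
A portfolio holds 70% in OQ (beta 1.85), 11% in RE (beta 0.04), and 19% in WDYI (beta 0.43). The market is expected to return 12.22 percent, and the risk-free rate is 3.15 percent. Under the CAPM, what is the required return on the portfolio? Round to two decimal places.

β_P = Σ w_i β_i = 0.70×1.85 + 0.11×0.04 + 0.19×0.43 = 1.3811
MRP = 12.22% − 3.15% = 9.07%
E(R_P) = R_f + β_P × MRP = 3.15% + 1.3811 × 9.07% = 15.68%

15.68%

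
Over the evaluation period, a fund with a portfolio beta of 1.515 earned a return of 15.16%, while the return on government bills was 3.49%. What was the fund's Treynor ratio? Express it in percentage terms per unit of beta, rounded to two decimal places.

7.70%

Treynor = (R_P − R_f) / β_P = (15.16% − 3.49%) / 1.5150 = 11.67% / 1.5150 = 7.70%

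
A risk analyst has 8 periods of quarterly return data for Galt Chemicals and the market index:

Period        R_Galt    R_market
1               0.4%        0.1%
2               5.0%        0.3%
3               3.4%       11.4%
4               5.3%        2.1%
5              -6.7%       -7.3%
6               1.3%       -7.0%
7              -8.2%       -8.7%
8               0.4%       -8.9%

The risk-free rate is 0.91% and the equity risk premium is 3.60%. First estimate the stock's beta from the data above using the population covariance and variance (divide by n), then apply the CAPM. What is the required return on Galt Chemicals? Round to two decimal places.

2.56%

Mean R_i = (0.4 + 5.0 + 3.4 + 5.3 − 6.7 + 1.3 − 8.2 + 0.4) / 8 = 0.1125%
Mean R_m = (0.1 + 0.3 + 11.4 + 2.1 − 7.3 − 7.0 − 8.7 − 8.9) / 8 = -2.2500%
Σ(R_i − R̄_i)(R_m − R̄_m) = 161.0450  ⇒  Cov = 161.0450 / 8 = 20.1306
Σ(R_m − R̄_m)² = 351.1600  ⇒  Var(R_m) = 351.1600 / 8 = 43.8950
β = Cov / Var(R_m) = 20.1306 / 43.8950 = 0.4586
E(R) = R_f + β × MRP = 0.91% + 0.4586 × 3.60% = 2.56%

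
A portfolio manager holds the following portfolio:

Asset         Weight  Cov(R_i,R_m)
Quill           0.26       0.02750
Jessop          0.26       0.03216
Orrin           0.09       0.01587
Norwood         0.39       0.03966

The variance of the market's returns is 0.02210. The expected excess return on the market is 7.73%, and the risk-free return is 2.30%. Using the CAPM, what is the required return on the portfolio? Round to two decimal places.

β_Quill = 0.02750 / 0.02210 = 1.2443
β_Jessop = 0.03216 / 0.02210 = 1.4552
β_Orrin = 0.01587 / 0.02210 = 0.7181
β_Norwood = 0.03966 / 0.02210 = 1.7946
β_P = Σ w_i β_i = 0.26×1.2443 + 0.26×1.4552 + 0.09×0.7181 + 0.39×1.7946 = 1.4664
E(R_P) = R_f + β_P × MRP = 2.30% + 1.4664 × 7.73% = 13.64%

13.64%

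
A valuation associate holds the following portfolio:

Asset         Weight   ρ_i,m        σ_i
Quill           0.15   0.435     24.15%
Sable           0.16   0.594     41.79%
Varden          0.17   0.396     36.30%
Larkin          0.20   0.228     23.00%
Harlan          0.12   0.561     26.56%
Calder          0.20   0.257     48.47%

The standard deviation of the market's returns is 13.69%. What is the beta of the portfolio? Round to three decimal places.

0.973

β_Quill = 0.435 × 24.15% / 13.69% = 0.7674
β_Sable = 0.594 × 41.79% / 13.69% = 1.8132
β_Varden = 0.396 × 36.30% / 13.69% = 1.0500
β_Larkin = 0.228 × 23.00% / 13.69% = 0.3831
β_Harlan = 0.561 × 26.56% / 13.69% = 1.0884
β_Calder = 0.257 × 48.47% / 13.69% = 0.9099
β_P = Σ w_i β_i = 0.15×0.7674 + 0.16×1.8132 + 0.17×1.0500 + 0.20×0.3831 + 0.12×1.0884 + 0.20×0.9099 = 0.9729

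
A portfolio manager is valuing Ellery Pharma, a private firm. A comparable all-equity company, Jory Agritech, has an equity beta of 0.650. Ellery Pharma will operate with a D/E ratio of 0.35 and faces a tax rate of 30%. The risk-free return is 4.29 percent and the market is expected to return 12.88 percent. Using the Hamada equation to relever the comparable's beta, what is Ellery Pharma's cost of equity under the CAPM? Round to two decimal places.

β_L = β_U × [1 + (1 − t)(D/E)] = 0.650 × [1 + (1 − 0.30) × 0.35]
    = 0.650 × [1 + 0.70 × 0.35] = 0.650 × 1.2450 = 0.8093
MRP = 12.88% − 4.29% = 8.59%
E(R) = R_f + β_L × MRP = 4.29% + 0.8093 × 8.59% = 11.24%

11.24%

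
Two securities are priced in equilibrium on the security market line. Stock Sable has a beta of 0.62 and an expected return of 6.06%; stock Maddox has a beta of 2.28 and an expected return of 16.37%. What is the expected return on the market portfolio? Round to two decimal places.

8.42%

Both satisfy E(R) = R_f + β·MRP, so the slope of the SML is
MRP = (16.37% − 6.06%) / (2.28 − 0.62) = 10.31% / 1.66 = 6.2108%
R_f = E(R_Sable) − β_Sable·MRP = 6.06% − 0.62 × 6.2108% = 2.2093%
E(R_m) = R_f + MRP = 2.2093% + 6.2108% = 8.42%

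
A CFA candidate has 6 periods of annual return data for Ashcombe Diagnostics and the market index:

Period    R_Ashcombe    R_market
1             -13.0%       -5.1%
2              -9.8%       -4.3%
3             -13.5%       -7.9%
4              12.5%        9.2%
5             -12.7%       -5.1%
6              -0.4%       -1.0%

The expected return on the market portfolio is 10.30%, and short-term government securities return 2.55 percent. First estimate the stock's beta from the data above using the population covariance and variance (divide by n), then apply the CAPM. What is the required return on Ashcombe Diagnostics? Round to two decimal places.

15.45%

Mean R_i = (-13.0 − 9.8 − 13.5 + 12.5 − 12.7 − 0.4) / 6 = -6.1500%
Mean R_m = (-5.1 − 4.3 − 7.9 + 9.2 − 5.1 − 1.0) / 6 = -2.3667%
Σ(R_i − R̄_i)(R_m − R̄_m) = 307.9300  ⇒  Cov = 307.9300 / 6 = 51.3217
Σ(R_m − R̄_m)² = 184.9533  ⇒  Var(R_m) = 184.9533 / 6 = 30.8256
β = Cov / Var(R_m) = 51.3217 / 30.8256 = 1.6649
MRP = 10.30% − 2.55% = 7.75%
E(R) = R_f + β × MRP = 2.55% + 1.6649 × 7.75% = 15.45%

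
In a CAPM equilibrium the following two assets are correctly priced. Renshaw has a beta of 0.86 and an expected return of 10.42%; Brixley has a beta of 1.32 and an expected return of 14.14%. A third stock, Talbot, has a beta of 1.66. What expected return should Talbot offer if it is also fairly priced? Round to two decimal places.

16.89%

MRP (SML slope) = (14.14% − 10.42%) / (1.32 − 0.86) = 3.72% / 0.46 = 8.0870%
R_f (intercept) = 10.42% − 0.86 × 8.0870% = 3.4652%
E(R_Talbot) = R_f + β × MRP = 3.4652% + 1.66 × 8.0870% = 16.89%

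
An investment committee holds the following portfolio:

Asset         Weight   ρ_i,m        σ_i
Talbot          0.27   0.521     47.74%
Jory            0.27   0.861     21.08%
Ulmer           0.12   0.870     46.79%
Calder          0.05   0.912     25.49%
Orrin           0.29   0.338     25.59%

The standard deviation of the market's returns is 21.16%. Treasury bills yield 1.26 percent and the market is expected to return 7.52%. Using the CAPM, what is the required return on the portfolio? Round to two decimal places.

7.23%

β_Talbot = 0.521 × 47.74% / 21.16% = 1.1755
β_Jory = 0.861 × 21.08% / 21.16% = 0.8577
β_Ulmer = 0.870 × 46.79% / 21.16% = 1.9238
β_Calder = 0.912 × 25.49% / 21.16% = 1.0986
β_Orrin = 0.338 × 25.59% / 21.16% = 0.4088
β_P = Σ w_i β_i = 0.27×1.1755 + 0.27×0.8577 + 0.12×1.9238 + 0.05×1.0986 + 0.29×0.4088 = 0.9533
MRP = 7.52% − 1.26% = 6.26%
E(R_P) = R_f + β_P × MRP = 1.26% + 0.9533 × 6.26% = 7.23%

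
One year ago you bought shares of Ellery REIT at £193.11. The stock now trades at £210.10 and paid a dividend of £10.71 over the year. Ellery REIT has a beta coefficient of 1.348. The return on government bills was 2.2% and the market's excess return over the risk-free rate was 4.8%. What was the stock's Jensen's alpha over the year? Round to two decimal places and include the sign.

Realised HPR = (P1 + D1 − P0) / P0 = (210.10 + 10.71 − 193.11) / 193.11 = 27.70 / 193.11 = 14.3442%
CAPM required = R_f + β·MRP = 2.2% + 1.348 × 4.8% = 8.6704%
α = realised − required = 14.3442% − 8.6704% = +5.67%

+5.67%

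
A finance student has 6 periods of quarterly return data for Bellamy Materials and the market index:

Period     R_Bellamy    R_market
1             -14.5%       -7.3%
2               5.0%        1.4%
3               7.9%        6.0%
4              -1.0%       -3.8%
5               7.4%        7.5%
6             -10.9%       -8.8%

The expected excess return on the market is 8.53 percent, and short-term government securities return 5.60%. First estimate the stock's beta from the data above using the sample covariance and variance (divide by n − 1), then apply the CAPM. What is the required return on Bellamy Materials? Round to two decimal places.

16.86%

Mean R_i = (-14.5 + 5.0 + 7.9 − 1.0 + 7.4 − 10.9) / 6 = -1.0167%
Mean R_m = (-7.3 + 1.4 + 6.0 − 3.8 + 7.5 − 8.8) / 6 = -0.8333%
Σ(R_i − R̄_i)(R_m − R̄_m) = 310.3867  ⇒  Cov = 310.3867 / 5 = 62.0773
Σ(R_m − R̄_m)² = 235.2133  ⇒  Var(R_m) = 235.2133 / 5 = 47.0427
β = Cov / Var(R_m) = 62.0773 / 47.0427 = 1.3196
E(R) = R_f + β × MRP = 5.60% + 1.3196 × 8.53% = 16.86%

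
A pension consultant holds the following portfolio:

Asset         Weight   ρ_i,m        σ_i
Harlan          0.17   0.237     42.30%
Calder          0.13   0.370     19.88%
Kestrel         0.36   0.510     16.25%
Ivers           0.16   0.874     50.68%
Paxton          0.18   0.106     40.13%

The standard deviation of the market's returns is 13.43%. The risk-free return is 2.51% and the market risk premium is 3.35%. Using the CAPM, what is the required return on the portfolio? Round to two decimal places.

5.88%

β_Harlan = 0.237 × 42.30% / 13.43% = 0.7465
β_Calder = 0.370 × 19.88% / 13.43% = 0.5477
β_Kestrel = 0.510 × 16.25% / 13.43% = 0.6171
β_Ivers = 0.874 × 50.68% / 13.43% = 3.2982
β_Paxton = 0.106 × 40.13% / 13.43% = 0.3167
β_P = Σ w_i β_i = 0.17×0.7465 + 0.13×0.5477 + 0.36×0.6171 + 0.16×3.2982 + 0.18×0.3167 = 1.0050
E(R_P) = R_f + β_P × MRP = 2.51% + 1.0050 × 3.35% = 5.88%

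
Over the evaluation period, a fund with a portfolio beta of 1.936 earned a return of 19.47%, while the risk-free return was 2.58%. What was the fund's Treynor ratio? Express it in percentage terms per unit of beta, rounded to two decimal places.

8.72%

Treynor = (R_P − R_f) / β_P = (19.47% − 2.58%) / 1.9360 = 16.89% / 1.9360 = 8.72%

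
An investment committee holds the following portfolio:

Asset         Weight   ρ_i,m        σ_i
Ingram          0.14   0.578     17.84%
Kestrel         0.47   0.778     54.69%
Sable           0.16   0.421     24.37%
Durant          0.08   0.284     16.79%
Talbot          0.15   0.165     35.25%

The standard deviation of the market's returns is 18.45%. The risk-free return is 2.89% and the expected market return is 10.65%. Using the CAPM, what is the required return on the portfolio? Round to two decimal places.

β_Ingram = 0.578 × 17.84% / 18.45% = 0.5589
β_Kestrel = 0.778 × 54.69% / 18.45% = 2.3062
β_Sable = 0.421 × 24.37% / 18.45% = 0.5561
β_Durant = 0.284 × 16.79% / 18.45% = 0.2584
β_Talbot = 0.165 × 35.25% / 18.45% = 0.3152
β_P = Σ w_i β_i = 0.14×0.5589 + 0.47×2.3062 + 0.16×0.5561 + 0.08×0.2584 + 0.15×0.3152 = 1.3191
MRP = 10.65% − 2.89% = 7.76%
E(R_P) = R_f + β_P × MRP = 2.89% + 1.3191 × 7.76% = 13.13%

13.13%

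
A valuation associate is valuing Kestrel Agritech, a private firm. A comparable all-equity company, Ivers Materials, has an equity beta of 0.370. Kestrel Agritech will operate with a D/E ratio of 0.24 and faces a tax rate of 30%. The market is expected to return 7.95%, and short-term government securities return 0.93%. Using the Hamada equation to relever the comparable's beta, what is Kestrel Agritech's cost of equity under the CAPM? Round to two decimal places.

3.96%

β_L = β_U × [1 + (1 − t)(D/E)] = 0.370 × [1 + (1 − 0.30) × 0.24]
    = 0.370 × [1 + 0.70 × 0.24] = 0.370 × 1.1680 = 0.4322
MRP = 7.95% − 0.93% = 7.02%
E(R) = R_f + β_L × MRP = 0.93% + 0.4322 × 7.02% = 3.96%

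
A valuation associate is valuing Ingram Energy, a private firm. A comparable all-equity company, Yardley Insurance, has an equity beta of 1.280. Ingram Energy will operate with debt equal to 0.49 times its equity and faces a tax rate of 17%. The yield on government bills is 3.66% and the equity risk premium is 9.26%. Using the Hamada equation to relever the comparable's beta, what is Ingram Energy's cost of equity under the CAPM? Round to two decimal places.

20.33%

β_L = β_U × [1 + (1 − t)(D/E)] = 1.280 × [1 + (1 − 0.17) × 0.49]
    = 1.280 × [1 + 0.83 × 0.49] = 1.280 × 1.4067 = 1.8006
E(R) = R_f + β_L × MRP = 3.66% + 1.8006 × 9.26% = 20.33%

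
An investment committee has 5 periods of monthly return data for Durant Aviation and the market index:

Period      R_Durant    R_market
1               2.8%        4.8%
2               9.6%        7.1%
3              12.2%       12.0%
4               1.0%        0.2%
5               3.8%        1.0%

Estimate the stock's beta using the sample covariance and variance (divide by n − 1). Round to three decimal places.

0.913

Mean R_i = (2.8 + 9.6 + 12.2 + 1.0 + 3.8) / 5 = 5.8800%
Mean R_m = (4.8 + 7.1 + 12.0 + 0.2 + 1.0) / 5 = 5.0200%
Σ(R_i − R̄_i)(R_m − R̄_m) = 84.4120  ⇒  Cov = 84.4120 / 4 = 21.1030
Σ(R_m − R̄_m)² = 92.4880  ⇒  Var(R_m) = 92.4880 / 4 = 23.1220
β = Cov / Var(R_m) = 21.1030 / 23.1220 = 0.9127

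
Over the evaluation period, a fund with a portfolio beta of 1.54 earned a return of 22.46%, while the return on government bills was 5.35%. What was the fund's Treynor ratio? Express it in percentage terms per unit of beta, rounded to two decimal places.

Treynor = (R_P − R_f) / β_P = (22.46% − 5.35%) / 1.5400 = 17.11% / 1.5400 = 11.11%

11.11%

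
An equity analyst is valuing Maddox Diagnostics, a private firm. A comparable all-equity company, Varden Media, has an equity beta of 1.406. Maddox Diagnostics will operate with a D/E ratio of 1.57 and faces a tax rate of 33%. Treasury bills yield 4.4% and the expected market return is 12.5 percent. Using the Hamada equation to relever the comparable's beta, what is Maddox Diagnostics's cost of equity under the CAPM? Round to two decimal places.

β_L = β_U × [1 + (1 − t)(D/E)] = 1.406 × [1 + (1 − 0.33) × 1.57]
    = 1.406 × [1 + 0.67 × 1.57] = 1.406 × 2.0519 = 2.8850
MRP = 12.5% − 4.4% = 8.10%
E(R) = R_f + β_L × MRP = 4.4% + 2.8850 × 8.1% = 27.77%

27.77%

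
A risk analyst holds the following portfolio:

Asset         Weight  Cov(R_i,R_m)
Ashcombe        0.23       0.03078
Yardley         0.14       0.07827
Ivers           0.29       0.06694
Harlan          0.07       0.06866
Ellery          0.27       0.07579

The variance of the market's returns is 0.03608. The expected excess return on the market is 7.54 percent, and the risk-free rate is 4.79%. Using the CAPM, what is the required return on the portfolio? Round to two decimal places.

β_Ashcombe = 0.03078 / 0.03608 = 0.8531
β_Yardley = 0.07827 / 0.03608 = 2.1693
β_Ivers = 0.06694 / 0.03608 = 1.8553
β_Harlan = 0.06866 / 0.03608 = 1.9030
β_Ellery = 0.07579 / 0.03608 = 2.1006
β_P = Σ w_i β_i = 0.23×0.8531 + 0.14×2.1693 + 0.29×1.8553 + 0.07×1.9030 + 0.27×2.1006 = 1.7383
E(R_P) = R_f + β_P × MRP = 4.79% + 1.7383 × 7.54% = 17.90%

17.90%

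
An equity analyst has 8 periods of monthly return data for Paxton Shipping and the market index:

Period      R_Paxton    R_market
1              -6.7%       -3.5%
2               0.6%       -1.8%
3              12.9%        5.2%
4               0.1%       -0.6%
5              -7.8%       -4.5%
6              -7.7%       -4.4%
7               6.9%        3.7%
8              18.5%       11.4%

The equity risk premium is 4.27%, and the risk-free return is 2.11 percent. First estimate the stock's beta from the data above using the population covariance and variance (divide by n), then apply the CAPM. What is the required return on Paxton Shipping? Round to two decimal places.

9.47%

Mean R_i = (-6.7 + 0.6 + 12.9 + 0.1 − 7.8 − 7.7 + 6.9 + 18.5) / 8 = 2.1000%
Mean R_m = (-3.5 − 1.8 + 5.2 − 0.6 − 4.5 − 4.4 + 3.7 + 11.4) / 8 = 0.6875%
Σ(R_i − R̄_i)(R_m − R̄_m) = 383.2500  ⇒  Cov = 383.2500 / 8 = 47.9063
Σ(R_m − R̄_m)² = 222.3688  ⇒  Var(R_m) = 222.3688 / 8 = 27.7961
β = Cov / Var(R_m) = 47.9063 / 27.7961 = 1.7235
E(R) = R_f + β × MRP = 2.11% + 1.7235 × 4.27% = 9.47%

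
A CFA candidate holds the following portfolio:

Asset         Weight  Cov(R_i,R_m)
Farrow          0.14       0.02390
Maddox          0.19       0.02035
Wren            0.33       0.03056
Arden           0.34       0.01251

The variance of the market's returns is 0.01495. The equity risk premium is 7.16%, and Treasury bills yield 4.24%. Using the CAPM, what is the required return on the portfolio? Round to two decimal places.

14.56%

β_Farrow = 0.02390 / 0.01495 = 1.5987
β_Maddox = 0.02035 / 0.01495 = 1.3612
β_Wren = 0.03056 / 0.01495 = 2.0441
β_Arden = 0.01251 / 0.01495 = 0.8368
β_P = Σ w_i β_i = 0.14×1.5987 + 0.19×1.3612 + 0.33×2.0441 + 0.34×0.8368 = 1.4415
E(R_P) = R_f + β_P × MRP = 4.24% + 1.4415 × 7.16% = 14.56%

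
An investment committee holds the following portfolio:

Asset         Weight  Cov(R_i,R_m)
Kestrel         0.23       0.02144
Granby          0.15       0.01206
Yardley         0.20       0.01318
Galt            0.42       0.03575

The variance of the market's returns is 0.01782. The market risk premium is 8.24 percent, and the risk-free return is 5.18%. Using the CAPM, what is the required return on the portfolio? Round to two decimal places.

16.46%

β_Kestrel = 0.02144 / 0.01782 = 1.2031
β_Granby = 0.01206 / 0.01782 = 0.6768
β_Yardley = 0.01318 / 0.01782 = 0.7396
β_Galt = 0.03575 / 0.01782 = 2.0062
β_P = Σ w_i β_i = 0.23×1.2031 + 0.15×0.6768 + 0.20×0.7396 + 0.42×2.0062 = 1.3688
E(R_P) = R_f + β_P × MRP = 5.18% + 1.3688 × 8.24% = 16.46%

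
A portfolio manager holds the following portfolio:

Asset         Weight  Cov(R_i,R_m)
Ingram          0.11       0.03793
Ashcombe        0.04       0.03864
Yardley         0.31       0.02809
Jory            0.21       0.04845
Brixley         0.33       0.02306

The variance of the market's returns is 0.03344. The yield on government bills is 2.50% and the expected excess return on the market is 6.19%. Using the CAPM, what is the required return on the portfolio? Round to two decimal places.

β_Ingram = 0.03793 / 0.03344 = 1.1343
β_Ashcombe = 0.03864 / 0.03344 = 1.1555
β_Yardley = 0.02809 / 0.03344 = 0.8400
β_Jory = 0.04845 / 0.03344 = 1.4489
β_Brixley = 0.02306 / 0.03344 = 0.6896
β_P = Σ w_i β_i = 0.11×1.1343 + 0.04×1.1555 + 0.31×0.8400 + 0.21×1.4489 + 0.33×0.6896 = 0.9632
E(R_P) = R_f + β_P × MRP = 2.50% + 0.9632 × 6.19% = 8.46%

8.46%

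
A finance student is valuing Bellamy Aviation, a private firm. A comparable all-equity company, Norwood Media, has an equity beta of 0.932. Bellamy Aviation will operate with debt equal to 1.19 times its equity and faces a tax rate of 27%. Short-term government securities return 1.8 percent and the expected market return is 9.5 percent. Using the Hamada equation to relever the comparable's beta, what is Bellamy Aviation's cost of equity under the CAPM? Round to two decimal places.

β_L = β_U × [1 + (1 − t)(D/E)] = 0.932 × [1 + (1 − 0.27) × 1.19]
    = 0.932 × [1 + 0.73 × 1.19] = 0.932 × 1.8687 = 1.7416
MRP = 9.5% − 1.8% = 7.70%
E(R) = R_f + β_L × MRP = 1.8% + 1.7416 × 7.7% = 15.21%

15.21%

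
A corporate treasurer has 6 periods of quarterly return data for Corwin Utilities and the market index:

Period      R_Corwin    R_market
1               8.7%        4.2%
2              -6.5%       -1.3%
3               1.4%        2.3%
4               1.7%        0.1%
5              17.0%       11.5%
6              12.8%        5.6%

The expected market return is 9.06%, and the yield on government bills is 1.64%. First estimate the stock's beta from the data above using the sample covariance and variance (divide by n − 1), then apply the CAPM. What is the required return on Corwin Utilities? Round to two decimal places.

Mean R_i = (8.7 − 6.5 + 1.4 + 1.7 + 17.0 + 12.8) / 6 = 5.8500%
Mean R_m = (4.2 − 1.3 + 2.3 + 0.1 + 11.5 + 5.6) / 6 = 3.7333%
Σ(R_i − R̄_i)(R_m − R̄_m) = 184.5200  ⇒  Cov = 184.5200 / 5 = 36.9040
Σ(R_m − R̄_m)² = 104.6133  ⇒  Var(R_m) = 104.6133 / 5 = 20.9227
β = Cov / Var(R_m) = 36.9040 / 20.9227 = 1.7638
MRP = 9.06% − 1.64% = 7.42%
E(R) = R_f + β × MRP = 1.64% + 1.7638 × 7.42% = 14.73%

14.73%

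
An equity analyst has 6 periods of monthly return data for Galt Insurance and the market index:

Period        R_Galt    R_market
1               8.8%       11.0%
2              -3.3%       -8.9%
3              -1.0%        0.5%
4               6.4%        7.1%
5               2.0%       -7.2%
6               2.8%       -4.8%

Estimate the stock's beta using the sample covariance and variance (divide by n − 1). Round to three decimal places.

Mean R_i = (8.8 − 3.3 − 1.0 + 6.4 + 2.0 + 2.8) / 6 = 2.6167%
Mean R_m = (11.0 − 8.9 + 0.5 + 7.1 − 7.2 − 4.8) / 6 = -0.3833%
Σ(R_i − R̄_i)(R_m − R̄_m) = 149.2883  ⇒  Cov = 149.2883 / 5 = 29.8577
Σ(R_m − R̄_m)² = 324.8683  ⇒  Var(R_m) = 324.8683 / 5 = 64.9737
β = Cov / Var(R_m) = 29.8577 / 64.9737 = 0.4595

0.460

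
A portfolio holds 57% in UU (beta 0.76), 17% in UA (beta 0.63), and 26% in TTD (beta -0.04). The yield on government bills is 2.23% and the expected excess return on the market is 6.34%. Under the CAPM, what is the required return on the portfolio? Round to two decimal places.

β_P = Σ w_i β_i = 0.57×0.76 + 0.17×0.63 + 0.26×-0.04 = 0.5299
E(R_P) = R_f + β_P × MRP = 2.23% + 0.5299 × 6.34% = 5.59%

5.59%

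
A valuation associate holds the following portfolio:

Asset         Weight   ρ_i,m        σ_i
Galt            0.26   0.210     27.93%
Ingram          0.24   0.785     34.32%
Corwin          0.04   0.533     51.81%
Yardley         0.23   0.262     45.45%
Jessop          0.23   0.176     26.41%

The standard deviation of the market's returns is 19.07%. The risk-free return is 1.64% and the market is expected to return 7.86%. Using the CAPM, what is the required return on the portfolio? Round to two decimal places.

β_Galt = 0.210 × 27.93% / 19.07% = 0.3076
β_Ingram = 0.785 × 34.32% / 19.07% = 1.4128
β_Corwin = 0.533 × 51.81% / 19.07% = 1.4481
β_Yardley = 0.262 × 45.45% / 19.07% = 0.6244
β_Jessop = 0.176 × 26.41% / 19.07% = 0.2437
β_P = Σ w_i β_i = 0.26×0.3076 + 0.24×1.4128 + 0.04×1.4481 + 0.23×0.6244 + 0.23×0.2437 = 0.6766
MRP = 7.86% − 1.64% = 6.22%
E(R_P) = R_f + β_P × MRP = 1.64% + 0.6766 × 6.22% = 5.85%

5.85%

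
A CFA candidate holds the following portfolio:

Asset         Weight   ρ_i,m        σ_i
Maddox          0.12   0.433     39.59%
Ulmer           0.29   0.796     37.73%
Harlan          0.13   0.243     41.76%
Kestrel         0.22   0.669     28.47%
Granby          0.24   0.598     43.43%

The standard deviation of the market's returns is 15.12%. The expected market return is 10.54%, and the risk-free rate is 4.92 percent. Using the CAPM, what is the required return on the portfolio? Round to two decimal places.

β_Maddox = 0.433 × 39.59% / 15.12% = 1.1338
β_Ulmer = 0.796 × 37.73% / 15.12% = 1.9863
β_Harlan = 0.243 × 41.76% / 15.12% = 0.6711
β_Kestrel = 0.669 × 28.47% / 15.12% = 1.2597
β_Granby = 0.598 × 43.43% / 15.12% = 1.7177
β_P = Σ w_i β_i = 0.12×1.1338 + 0.29×1.9863 + 0.13×0.6711 + 0.22×1.2597 + 0.24×1.7177 = 1.4887
MRP = 10.54% − 4.92% = 5.62%
E(R_P) = R_f + β_P × MRP = 4.92% + 1.4887 × 5.62% = 13.29%

13.29%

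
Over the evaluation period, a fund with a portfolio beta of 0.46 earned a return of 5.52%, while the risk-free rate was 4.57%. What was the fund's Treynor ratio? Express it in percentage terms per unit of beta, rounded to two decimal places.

Treynor = (R_P − R_f) / β_P = (5.52% − 4.57%) / 0.4600 = 0.95% / 0.4600 = 2.07%

2.07%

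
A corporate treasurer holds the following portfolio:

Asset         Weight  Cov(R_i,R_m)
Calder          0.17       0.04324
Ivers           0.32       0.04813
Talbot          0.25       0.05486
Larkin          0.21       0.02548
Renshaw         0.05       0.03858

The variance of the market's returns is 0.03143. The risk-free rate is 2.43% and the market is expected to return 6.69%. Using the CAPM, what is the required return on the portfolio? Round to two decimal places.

8.36%

β_Calder = 0.04324 / 0.03143 = 1.3758
β_Ivers = 0.04813 / 0.03143 = 1.5313
β_Talbot = 0.05486 / 0.03143 = 1.7455
β_Larkin = 0.02548 / 0.03143 = 0.8107
β_Renshaw = 0.03858 / 0.03143 = 1.2275
β_P = Σ w_i β_i = 0.17×1.3758 + 0.32×1.5313 + 0.25×1.7455 + 0.21×0.8107 + 0.05×1.2275 = 1.3919
MRP = 6.69% − 2.43% = 4.26%
E(R_P) = R_f + β_P × MRP = 2.43% + 1.3919 × 4.26% = 8.36%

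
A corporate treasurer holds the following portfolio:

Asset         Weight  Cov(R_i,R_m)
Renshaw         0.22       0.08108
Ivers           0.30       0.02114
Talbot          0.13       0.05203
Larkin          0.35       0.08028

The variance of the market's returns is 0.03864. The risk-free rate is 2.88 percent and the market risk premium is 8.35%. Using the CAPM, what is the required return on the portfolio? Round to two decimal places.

β_Renshaw = 0.08108 / 0.03864 = 2.0983
β_Ivers = 0.02114 / 0.03864 = 0.5471
β_Talbot = 0.05203 / 0.03864 = 1.3465
β_Larkin = 0.08028 / 0.03864 = 2.0776
β_P = Σ w_i β_i = 0.22×2.0983 + 0.30×0.5471 + 0.13×1.3465 + 0.35×2.0776 = 1.5280
E(R_P) = R_f + β_P × MRP = 2.88% + 1.5280 × 8.35% = 15.64%

15.64%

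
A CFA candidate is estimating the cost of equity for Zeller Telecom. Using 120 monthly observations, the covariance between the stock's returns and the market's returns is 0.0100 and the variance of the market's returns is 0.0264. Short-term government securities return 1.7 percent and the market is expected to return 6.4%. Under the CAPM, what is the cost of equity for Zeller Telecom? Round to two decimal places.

3.48%

β = Cov(R_i, R_m) / Var(R_m) = 0.0100 / 0.0264 = 0.3788
MRP = 6.4% − 1.7% = 4.70%
E(R) = R_f + β × MRP = 1.7% + 0.3788 × 4.7% = 3.48%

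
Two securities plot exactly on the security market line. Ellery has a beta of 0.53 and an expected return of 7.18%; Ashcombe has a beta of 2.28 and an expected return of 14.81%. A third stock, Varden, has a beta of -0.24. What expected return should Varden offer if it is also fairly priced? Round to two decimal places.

MRP (SML slope) = (14.81% − 7.18%) / (2.28 − 0.53) = 7.63% / 1.75 = 4.3600%
R_f (intercept) = 7.18% − 0.53 × 4.3600% = 4.8692%
E(R_Varden) = R_f + β × MRP = 4.8692% + -0.24 × 4.3600% = 3.82%

3.82%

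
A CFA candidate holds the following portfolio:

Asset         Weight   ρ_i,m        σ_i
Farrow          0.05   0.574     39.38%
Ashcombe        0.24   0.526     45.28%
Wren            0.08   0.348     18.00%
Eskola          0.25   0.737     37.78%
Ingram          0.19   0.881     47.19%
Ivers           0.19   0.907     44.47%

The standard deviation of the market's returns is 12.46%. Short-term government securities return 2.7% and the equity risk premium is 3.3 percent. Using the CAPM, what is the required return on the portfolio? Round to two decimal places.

β_Farrow = 0.574 × 39.38% / 12.46% = 1.8141
β_Ashcombe = 0.526 × 45.28% / 12.46% = 1.9115
β_Wren = 0.348 × 18.00% / 12.46% = 0.5027
β_Eskola = 0.737 × 37.78% / 12.46% = 2.2347
β_Ingram = 0.881 × 47.19% / 12.46% = 3.3366
β_Ivers = 0.907 × 44.47% / 12.46% = 3.2371
β_P = Σ w_i β_i = 0.05×1.8141 + 0.24×1.9115 + 0.08×0.5027 + 0.25×2.2347 + 0.19×3.3366 + 0.19×3.2371 = 2.3974
E(R_P) = R_f + β_P × MRP = 2.7% + 2.3974 × 3.3% = 10.61%

10.61%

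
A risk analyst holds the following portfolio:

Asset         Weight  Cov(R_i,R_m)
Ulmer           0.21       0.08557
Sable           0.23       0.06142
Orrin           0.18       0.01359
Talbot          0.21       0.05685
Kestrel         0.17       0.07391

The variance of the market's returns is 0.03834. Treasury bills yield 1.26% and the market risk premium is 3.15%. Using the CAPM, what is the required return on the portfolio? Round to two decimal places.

6.11%

β_Ulmer = 0.08557 / 0.03834 = 2.2319
β_Sable = 0.06142 / 0.03834 = 1.6020
β_Orrin = 0.01359 / 0.03834 = 0.3545
β_Talbot = 0.05685 / 0.03834 = 1.4828
β_Kestrel = 0.07391 / 0.03834 = 1.9278
β_P = Σ w_i β_i = 0.21×2.2319 + 0.23×1.6020 + 0.18×0.3545 + 0.21×1.4828 + 0.17×1.9278 = 1.5401
E(R_P) = R_f + β_P × MRP = 1.26% + 1.5401 × 3.15% = 6.11%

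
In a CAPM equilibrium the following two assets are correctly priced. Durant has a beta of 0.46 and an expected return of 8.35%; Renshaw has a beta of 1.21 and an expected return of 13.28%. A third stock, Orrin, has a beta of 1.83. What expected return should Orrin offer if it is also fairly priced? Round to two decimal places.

MRP (SML slope) = (13.28% − 8.35%) / (1.21 − 0.46) = 4.93% / 0.75 = 6.5733%
R_f (intercept) = 8.35% − 0.46 × 6.5733% = 5.3263%
E(R_Orrin) = R_f + β × MRP = 5.3263% + 1.83 × 6.5733% = 17.36%

17.36%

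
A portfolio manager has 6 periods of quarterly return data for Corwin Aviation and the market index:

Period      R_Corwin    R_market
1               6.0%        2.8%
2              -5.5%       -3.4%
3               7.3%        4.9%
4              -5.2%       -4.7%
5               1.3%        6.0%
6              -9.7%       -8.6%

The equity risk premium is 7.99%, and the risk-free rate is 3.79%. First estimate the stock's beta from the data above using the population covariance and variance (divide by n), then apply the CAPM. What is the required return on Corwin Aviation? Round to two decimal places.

12.24%

Mean R_i = (6.0 − 5.5 + 7.3 − 5.2 + 1.3 − 9.7) / 6 = -0.9667%
Mean R_m = (2.8 − 3.4 + 4.9 − 4.7 + 6.0 − 8.6) / 6 = -0.5000%
Σ(R_i − R̄_i)(R_m − R̄_m) = 184.0300  ⇒  Cov = 184.0300 / 6 = 30.6717
Σ(R_m − R̄_m)² = 173.9600  ⇒  Var(R_m) = 173.9600 / 6 = 28.9933
β = Cov / Var(R_m) = 30.6717 / 28.9933 = 1.0579
E(R) = R_f + β × MRP = 3.79% + 1.0579 × 7.99% = 12.24%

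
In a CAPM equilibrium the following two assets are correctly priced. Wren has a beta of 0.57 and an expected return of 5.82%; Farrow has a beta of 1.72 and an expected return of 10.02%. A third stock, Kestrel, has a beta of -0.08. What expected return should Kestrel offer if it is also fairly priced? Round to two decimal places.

3.45%

MRP (SML slope) = (10.02% − 5.82%) / (1.72 − 0.57) = 4.20% / 1.15 = 3.6522%
R_f (intercept) = 5.82% − 0.57 × 3.6522% = 3.7382%
E(R_Kestrel) = R_f + β × MRP = 3.7382% + -0.08 × 3.6522% = 3.45%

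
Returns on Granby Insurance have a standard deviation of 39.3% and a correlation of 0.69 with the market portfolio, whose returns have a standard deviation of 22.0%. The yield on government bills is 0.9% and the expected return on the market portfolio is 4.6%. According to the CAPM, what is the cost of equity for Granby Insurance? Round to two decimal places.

β = ρ × σ_i / σ_m = 0.69 × 39.3% / 22.0% = 1.2326
MRP = 4.6% − 0.9% = 3.70%
E(R) = 0.9% + 1.2326 × 3.7% = 5.46%

5.46%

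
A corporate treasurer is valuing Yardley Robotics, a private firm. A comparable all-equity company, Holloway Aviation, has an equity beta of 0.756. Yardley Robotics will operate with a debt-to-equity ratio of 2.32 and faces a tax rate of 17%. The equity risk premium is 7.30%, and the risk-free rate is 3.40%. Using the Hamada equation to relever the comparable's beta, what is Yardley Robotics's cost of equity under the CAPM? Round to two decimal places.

19.55%

β_L = β_U × [1 + (1 − t)(D/E)] = 0.756 × [1 + (1 − 0.17) × 2.32]
    = 0.756 × [1 + 0.83 × 2.32] = 0.756 × 2.9256 = 2.2118
E(R) = R_f + β_L × MRP = 3.40% + 2.2118 × 7.30% = 19.55%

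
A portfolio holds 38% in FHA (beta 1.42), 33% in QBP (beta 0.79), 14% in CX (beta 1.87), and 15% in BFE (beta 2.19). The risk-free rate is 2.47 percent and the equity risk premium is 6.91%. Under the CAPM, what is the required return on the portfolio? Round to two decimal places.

12.08%

β_P = Σ w_i β_i = 0.38×1.42 + 0.33×0.79 + 0.14×1.87 + 0.15×2.19 = 1.3906
E(R_P) = R_f + β_P × MRP = 2.47% + 1.3906 × 6.91% = 12.08%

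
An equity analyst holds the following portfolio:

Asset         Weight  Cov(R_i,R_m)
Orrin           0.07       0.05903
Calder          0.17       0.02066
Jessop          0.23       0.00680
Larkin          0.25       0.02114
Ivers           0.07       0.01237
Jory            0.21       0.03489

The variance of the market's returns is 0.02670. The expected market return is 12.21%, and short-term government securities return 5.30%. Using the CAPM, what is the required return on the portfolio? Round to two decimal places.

11.17%

β_Orrin = 0.05903 / 0.02670 = 2.2109
β_Calder = 0.02066 / 0.02670 = 0.7738
β_Jessop = 0.00680 / 0.02670 = 0.2547
β_Larkin = 0.02114 / 0.02670 = 0.7918
β_Ivers = 0.01237 / 0.02670 = 0.4633
β_Jory = 0.03489 / 0.02670 = 1.3067
β_P = Σ w_i β_i = 0.07×2.2109 + 0.17×0.7738 + 0.23×0.2547 + 0.25×0.7918 + 0.07×0.4633 + 0.21×1.3067 = 0.8497
MRP = 12.21% − 5.30% = 6.91%
E(R_P) = R_f + β_P × MRP = 5.30% + 0.8497 × 6.91% = 11.17%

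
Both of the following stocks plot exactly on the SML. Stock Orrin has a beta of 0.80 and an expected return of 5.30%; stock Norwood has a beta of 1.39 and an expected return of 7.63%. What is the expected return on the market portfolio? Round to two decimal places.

6.09%

Both satisfy E(R) = R_f + β·MRP, so the slope of the SML is
MRP = (7.63% − 5.30%) / (1.39 − 0.80) = 2.33% / 0.59 = 3.9492%
R_f = E(R_Orrin) − β_Orrin·MRP = 5.30% − 0.80 × 3.9492% = 2.1406%
E(R_m) = R_f + MRP = 2.1406% + 3.9492% = 6.09%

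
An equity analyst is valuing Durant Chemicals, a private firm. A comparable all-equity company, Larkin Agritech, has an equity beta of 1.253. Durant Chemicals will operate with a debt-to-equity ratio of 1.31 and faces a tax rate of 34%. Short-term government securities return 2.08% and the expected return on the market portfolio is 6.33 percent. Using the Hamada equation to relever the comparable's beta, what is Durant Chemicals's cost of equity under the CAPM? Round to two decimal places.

β_L = β_U × [1 + (1 − t)(D/E)] = 1.253 × [1 + (1 − 0.34) × 1.31]
    = 1.253 × [1 + 0.66 × 1.31] = 1.253 × 1.8646 = 2.3363
MRP = 6.33% − 2.08% = 4.25%
E(R) = R_f + β_L × MRP = 2.08% + 2.3363 × 4.25% = 12.01%

12.01%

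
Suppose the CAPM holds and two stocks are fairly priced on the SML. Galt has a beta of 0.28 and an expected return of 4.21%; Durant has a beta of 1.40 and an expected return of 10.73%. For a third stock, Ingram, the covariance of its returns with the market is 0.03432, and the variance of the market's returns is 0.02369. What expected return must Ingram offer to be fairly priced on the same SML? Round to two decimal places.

11.01%

MRP = (10.73% − 4.21%) / (1.40 − 0.28) = 5.8214%
R_f = 4.21% − 0.28 × 5.8214% = 2.5800%
β_Ingram = Cov / Var(R_m) = 0.03432 / 0.02369 = 1.4487
E(R_Ingram) = R_f + β × MRP = 2.5800% + 1.4487 × 5.8214% = 11.01%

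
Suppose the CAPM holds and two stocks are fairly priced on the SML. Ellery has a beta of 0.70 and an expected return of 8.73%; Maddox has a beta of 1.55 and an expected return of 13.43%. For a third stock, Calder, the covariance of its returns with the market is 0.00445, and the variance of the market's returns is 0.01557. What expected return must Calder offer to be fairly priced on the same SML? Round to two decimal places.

MRP = (13.43% − 8.73%) / (1.55 − 0.70) = 5.5294%
R_f = 8.73% − 0.70 × 5.5294% = 4.8594%
β_Calder = Cov / Var(R_m) = 0.00445 / 0.01557 = 0.2858
E(R_Calder) = R_f + β × MRP = 4.8594% + 0.2858 × 5.5294% = 6.44%

6.44%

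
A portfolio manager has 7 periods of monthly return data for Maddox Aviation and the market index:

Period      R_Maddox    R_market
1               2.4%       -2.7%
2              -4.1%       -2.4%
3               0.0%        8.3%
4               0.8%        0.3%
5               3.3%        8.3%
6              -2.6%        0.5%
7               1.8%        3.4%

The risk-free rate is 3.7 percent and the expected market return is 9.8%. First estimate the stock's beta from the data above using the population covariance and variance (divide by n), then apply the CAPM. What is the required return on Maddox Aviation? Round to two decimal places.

Mean R_i = (2.4 − 4.1 + 0.0 + 0.8 + 3.3 − 2.6 + 1.8) / 7 = 0.2286%
Mean R_m = (-2.7 − 2.4 + 8.3 + 0.3 + 8.3 + 0.5 + 3.4) / 7 = 2.2429%
Σ(R_i − R̄_i)(R_m − R̄_m) = 32.2214  ⇒  Cov = 32.2214 / 7 = 4.6031
Σ(R_m − R̄_m)² = 127.5171  ⇒  Var(R_m) = 127.5171 / 7 = 18.2167
β = Cov / Var(R_m) = 4.6031 / 18.2167 = 0.2527
MRP = 9.8% − 3.7% = 6.10%
E(R) = R_f + β × MRP = 3.7% + 0.2527 × 6.1% = 5.24%

5.24%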